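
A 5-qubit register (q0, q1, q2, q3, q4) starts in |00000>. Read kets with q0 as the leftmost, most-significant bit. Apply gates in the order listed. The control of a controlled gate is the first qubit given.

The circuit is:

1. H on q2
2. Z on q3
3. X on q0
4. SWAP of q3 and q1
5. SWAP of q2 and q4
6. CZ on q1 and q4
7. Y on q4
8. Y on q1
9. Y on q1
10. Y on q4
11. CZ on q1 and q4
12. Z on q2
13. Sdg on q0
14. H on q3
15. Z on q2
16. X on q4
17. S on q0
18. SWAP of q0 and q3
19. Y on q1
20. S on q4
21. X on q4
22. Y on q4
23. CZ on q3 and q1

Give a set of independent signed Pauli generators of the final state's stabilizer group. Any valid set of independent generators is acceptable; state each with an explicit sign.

The stabilizer group can be generated by +XIIII, -IIIIY, -IZIII, +IIZII, -IIIZI, among other valid generating sets.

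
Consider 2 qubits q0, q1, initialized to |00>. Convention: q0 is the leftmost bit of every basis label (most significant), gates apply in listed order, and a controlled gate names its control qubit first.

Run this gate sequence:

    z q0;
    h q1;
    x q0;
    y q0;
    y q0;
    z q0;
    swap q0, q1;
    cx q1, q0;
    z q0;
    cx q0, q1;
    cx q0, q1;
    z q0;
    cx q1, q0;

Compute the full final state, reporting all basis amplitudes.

After the circuit, the state carries amplitude 0 on |00>, -sqrt(2)/2 on |01>, 0 on |10>, -sqrt(2)/2 on |11>.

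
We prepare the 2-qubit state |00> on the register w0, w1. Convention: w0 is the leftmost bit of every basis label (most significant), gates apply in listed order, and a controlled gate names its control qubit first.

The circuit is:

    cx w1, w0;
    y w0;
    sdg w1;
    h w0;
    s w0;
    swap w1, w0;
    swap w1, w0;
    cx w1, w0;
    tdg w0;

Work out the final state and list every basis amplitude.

The resulting statevector has amplitude sqrt(2)*I/2 on |00>, 0 on |01>, -sqrt(2)*exp(3*I*pi/4)/2 on |10>, 0 on |11>. Key observation: steps 6-7 multiply out to the identity, so the circuit reduces to the remaining gates.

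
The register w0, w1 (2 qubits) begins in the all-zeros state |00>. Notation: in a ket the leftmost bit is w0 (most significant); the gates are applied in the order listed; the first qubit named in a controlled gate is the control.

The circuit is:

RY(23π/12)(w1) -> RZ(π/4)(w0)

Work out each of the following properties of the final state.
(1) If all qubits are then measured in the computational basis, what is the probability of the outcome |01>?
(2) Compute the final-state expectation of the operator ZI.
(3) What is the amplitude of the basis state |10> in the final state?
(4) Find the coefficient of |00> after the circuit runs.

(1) A full measurement returns |01> with probability -sqrt(6)/8 - sqrt(2)/8 + 1/2.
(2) In the final state, ZI has expectation 1.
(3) The final state's coefficient on |10> equals 0.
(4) |00> carries amplitude (sqrt(2 - sqrt(2))/4 + sqrt(3*sqrt(2) + 6)/4)*exp(7*I*pi/8) in the final state.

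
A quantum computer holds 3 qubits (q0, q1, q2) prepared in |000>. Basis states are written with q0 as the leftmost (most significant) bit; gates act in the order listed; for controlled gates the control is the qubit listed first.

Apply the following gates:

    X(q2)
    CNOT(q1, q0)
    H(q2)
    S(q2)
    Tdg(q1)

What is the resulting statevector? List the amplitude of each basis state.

The final amplitudes are sqrt(2)/2 on |000>, -sqrt(2)*I/2 on |001>, and 0 on every other basis state.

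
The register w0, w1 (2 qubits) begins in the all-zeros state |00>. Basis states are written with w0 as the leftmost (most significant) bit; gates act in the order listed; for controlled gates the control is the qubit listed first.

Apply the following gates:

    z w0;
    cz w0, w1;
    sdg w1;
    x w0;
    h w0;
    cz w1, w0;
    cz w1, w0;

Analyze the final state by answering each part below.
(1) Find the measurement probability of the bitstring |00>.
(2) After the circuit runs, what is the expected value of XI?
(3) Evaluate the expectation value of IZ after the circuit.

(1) The probability of measuring |00> is 1/2.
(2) The observable XI averages to -1.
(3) The expectation value of IZ is 1.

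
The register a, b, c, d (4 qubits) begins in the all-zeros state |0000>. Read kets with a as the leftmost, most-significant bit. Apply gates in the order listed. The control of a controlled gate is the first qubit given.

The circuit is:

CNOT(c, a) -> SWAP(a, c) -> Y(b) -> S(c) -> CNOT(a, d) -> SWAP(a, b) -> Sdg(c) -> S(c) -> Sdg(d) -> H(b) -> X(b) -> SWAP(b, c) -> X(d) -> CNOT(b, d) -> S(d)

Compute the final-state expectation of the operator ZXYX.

In the final state, ZXYX has expectation 0.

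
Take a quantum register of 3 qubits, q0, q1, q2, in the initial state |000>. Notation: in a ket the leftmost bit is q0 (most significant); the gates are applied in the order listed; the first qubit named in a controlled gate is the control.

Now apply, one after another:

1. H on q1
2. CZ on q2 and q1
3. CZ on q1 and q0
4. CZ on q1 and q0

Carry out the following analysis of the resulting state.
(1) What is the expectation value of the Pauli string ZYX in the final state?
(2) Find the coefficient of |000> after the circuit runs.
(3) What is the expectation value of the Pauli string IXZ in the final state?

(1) The observable ZYX averages to 0. Key observation: gates 3-4 undo each other exactly, leaving only the rest of the circuit to track.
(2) The final state's coefficient on |000> equals sqrt(2)/2.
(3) The expectation value of IXZ is 1.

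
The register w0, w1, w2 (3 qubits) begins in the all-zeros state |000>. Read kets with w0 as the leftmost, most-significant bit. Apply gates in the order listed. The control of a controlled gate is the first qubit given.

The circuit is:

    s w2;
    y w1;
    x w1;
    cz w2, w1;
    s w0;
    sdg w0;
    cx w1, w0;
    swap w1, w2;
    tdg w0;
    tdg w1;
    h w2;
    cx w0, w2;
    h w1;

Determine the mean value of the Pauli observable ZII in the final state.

In the final state, ZII has expectation 1. Key observation: the block from step 5 through step 6 cancels to the identity and can be dropped.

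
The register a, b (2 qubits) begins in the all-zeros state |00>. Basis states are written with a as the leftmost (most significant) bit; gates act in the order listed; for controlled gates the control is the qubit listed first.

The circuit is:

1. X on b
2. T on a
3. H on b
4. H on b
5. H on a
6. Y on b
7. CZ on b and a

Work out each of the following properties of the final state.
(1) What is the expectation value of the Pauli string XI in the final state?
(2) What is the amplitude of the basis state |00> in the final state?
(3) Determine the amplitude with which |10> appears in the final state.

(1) The expectation value of XI is 1. Key observation: steps 3-4 multiply out to the identity, so the circuit reduces to the remaining gates.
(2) The final state's coefficient on |00> equals -sqrt(2)*I/2.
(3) The final state's coefficient on |10> equals -sqrt(2)*I/2.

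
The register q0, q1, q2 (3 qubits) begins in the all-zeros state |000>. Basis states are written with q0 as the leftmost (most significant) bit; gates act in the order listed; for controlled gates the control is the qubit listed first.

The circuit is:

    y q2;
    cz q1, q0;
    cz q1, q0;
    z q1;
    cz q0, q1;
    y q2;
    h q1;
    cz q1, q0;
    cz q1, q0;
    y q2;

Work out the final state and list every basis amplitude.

After the circuit, the state carries amplitude sqrt(2)*I/2 on |001>, sqrt(2)*I/2 on |011>, and 0 on every other basis state.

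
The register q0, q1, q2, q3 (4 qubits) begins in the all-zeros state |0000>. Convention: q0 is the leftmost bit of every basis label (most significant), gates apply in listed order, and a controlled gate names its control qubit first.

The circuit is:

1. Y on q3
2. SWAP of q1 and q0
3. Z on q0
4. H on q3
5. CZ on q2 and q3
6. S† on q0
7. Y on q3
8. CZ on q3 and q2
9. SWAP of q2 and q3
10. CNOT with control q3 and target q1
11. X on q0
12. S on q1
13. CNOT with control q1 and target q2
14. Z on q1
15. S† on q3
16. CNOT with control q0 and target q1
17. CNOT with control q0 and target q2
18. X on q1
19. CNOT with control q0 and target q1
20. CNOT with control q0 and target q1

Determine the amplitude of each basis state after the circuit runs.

After the circuit, the state carries amplitude -sqrt(2)/2 on |1000>, -sqrt(2)/2 on |1010>, and 0 on every other basis state.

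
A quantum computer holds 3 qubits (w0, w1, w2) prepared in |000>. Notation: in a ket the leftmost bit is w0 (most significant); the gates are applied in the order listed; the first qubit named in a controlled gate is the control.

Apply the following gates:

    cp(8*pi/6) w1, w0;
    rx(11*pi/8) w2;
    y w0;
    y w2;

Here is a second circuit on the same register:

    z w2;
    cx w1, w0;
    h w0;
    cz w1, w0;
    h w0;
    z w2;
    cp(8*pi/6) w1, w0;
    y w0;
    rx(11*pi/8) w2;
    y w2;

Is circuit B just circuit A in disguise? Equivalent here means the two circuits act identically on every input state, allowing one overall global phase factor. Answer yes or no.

Yes, they are equivalent — the unitaries differ by at most a global phase.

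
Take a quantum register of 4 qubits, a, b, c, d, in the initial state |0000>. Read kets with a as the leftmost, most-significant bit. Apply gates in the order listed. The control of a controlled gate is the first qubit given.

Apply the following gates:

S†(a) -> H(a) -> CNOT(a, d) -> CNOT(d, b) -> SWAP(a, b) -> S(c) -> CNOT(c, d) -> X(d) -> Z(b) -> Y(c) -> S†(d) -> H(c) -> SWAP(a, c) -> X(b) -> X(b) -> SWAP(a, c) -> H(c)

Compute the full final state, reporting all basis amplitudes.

The final amplitudes are sqrt(2)/2 on |0011>, -sqrt(2)*I/2 on |1110>, and 0 on every other basis state. Key observation: gates 12-17 undo each other exactly, leaving only the rest of the circuit to track.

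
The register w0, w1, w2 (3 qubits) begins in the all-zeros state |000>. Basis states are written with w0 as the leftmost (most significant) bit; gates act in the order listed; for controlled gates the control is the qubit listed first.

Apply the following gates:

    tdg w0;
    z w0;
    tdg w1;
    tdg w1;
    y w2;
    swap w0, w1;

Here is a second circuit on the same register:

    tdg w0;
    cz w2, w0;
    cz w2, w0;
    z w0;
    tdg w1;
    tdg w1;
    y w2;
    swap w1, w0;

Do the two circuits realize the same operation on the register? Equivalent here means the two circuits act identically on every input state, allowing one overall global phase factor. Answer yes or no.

Yes: on every input state the two circuits agree up to one overall phase factor.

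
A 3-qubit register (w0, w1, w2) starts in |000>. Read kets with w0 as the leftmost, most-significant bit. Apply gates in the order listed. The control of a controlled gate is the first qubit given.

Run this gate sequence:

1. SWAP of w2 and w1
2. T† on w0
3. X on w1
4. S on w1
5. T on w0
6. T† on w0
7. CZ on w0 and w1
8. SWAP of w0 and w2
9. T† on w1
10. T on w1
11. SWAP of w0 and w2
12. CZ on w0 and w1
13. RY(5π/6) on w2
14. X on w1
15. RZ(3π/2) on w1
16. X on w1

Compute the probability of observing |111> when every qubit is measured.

Outcome |111> occurs with probability 0. Key observation: gates 7-12 undo each other exactly, leaving only the rest of the circuit to track.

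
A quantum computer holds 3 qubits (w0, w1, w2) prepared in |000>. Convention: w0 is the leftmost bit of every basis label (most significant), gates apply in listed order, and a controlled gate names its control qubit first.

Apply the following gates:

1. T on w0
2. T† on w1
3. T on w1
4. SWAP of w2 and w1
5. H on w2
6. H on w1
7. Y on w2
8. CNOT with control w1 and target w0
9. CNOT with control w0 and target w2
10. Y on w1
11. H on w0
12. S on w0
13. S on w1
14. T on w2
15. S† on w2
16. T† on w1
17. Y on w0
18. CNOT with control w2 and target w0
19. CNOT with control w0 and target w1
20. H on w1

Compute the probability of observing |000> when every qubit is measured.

Outcome |000> occurs with probability 1/8 - sqrt(2)/16.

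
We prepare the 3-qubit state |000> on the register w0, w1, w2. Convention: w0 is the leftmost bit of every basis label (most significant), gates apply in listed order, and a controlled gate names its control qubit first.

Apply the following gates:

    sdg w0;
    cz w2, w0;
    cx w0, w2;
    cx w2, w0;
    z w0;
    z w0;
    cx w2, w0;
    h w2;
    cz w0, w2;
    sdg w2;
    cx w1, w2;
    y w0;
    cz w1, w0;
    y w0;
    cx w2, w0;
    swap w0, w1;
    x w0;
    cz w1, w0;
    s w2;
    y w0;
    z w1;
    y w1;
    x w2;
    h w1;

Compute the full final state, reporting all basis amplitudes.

The final amplitudes are -1/2 on |000>, 1/2 on |001>, -1/2 on |010>, -1/2 on |011>, 0 on |100>, 0 on |101>, 0 on |110>, 0 on |111>.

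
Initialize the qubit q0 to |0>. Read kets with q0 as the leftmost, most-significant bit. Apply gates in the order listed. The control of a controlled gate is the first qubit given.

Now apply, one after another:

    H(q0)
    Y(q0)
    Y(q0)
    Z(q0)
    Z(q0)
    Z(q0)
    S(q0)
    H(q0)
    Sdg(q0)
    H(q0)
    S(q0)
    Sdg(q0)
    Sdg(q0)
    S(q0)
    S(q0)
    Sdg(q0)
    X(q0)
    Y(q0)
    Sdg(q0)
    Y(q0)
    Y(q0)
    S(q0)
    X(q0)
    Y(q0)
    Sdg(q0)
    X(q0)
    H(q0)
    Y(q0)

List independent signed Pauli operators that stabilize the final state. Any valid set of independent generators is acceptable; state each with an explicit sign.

One valid set of independent stabilizer generators is +X (any independent generating set of the same group is equally correct).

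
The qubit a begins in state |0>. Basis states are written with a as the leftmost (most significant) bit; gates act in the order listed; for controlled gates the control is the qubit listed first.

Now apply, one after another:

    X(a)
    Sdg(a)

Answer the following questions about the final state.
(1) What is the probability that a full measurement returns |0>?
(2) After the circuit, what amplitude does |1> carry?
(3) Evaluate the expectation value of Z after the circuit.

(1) The probability of measuring |0> is 0.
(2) The final state's coefficient on |1> equals -I.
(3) In the final state, Z has expectation -1.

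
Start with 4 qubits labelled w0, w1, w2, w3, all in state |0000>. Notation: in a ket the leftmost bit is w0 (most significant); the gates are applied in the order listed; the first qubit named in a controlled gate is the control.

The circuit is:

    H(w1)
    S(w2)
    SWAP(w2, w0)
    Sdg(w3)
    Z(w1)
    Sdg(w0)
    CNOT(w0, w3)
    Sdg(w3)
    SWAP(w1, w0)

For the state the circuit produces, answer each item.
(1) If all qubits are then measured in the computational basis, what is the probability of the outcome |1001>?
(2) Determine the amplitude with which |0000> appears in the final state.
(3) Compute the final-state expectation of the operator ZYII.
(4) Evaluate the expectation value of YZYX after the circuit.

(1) Outcome |1001> occurs with probability 0.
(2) |0000> carries amplitude sqrt(2)/2 in the final state.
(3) The expectation value of ZYII is 0.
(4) In the final state, YZYX has expectation 0.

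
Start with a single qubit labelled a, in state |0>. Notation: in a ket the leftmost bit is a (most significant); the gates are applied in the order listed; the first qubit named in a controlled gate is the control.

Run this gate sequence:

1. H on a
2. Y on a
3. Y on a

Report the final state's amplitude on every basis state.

After the circuit, the state carries amplitude sqrt(2)/2 on |0>, sqrt(2)/2 on |1>.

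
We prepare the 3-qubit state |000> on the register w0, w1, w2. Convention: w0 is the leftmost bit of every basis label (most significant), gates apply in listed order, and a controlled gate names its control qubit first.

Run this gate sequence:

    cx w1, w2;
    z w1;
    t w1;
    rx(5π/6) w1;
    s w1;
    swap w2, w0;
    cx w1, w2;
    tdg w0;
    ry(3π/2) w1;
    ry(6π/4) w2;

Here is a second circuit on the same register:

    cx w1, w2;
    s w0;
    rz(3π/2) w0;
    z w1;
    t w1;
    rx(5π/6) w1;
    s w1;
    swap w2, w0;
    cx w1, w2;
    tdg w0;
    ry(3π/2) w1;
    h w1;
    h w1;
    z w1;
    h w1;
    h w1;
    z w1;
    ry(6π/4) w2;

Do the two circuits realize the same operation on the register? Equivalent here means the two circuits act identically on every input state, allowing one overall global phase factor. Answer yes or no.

Yes, they are equivalent — the unitaries differ by at most a global phase.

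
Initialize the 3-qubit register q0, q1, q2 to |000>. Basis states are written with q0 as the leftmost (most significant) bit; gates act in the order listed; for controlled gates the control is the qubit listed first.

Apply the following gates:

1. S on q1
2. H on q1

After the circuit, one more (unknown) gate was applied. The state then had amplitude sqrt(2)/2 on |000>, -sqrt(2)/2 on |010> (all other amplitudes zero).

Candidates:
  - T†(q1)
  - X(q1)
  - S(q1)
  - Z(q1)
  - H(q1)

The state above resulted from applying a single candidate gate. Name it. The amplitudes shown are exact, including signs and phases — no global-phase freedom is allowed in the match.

The applied gate was Z(q1).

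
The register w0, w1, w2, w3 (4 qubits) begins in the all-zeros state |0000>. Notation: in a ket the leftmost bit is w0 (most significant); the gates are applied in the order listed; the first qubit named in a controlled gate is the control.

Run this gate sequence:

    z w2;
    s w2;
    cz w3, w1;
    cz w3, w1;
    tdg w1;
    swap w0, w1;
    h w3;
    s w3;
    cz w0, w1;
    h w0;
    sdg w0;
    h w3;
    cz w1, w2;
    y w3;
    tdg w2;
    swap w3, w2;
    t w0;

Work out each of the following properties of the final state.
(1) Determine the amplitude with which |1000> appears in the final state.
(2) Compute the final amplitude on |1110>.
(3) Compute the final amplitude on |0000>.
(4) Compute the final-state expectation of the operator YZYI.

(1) The final state's coefficient on |1000> equals -1/2.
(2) |1110> carries amplitude 0 in the final state.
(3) The amplitude on |0000> is sqrt(2)*(-1 - I)/4.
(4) The observable YZYI averages to sqrt(2)/2.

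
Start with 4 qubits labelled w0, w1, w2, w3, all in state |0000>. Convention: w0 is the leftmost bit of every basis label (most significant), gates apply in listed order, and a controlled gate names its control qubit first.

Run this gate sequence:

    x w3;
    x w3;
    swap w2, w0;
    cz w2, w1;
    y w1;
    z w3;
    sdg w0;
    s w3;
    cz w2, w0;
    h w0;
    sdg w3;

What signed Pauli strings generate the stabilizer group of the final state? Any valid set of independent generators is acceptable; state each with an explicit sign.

The stabilizer group can be generated by +XIII, -IZII, +IIZI, +IIIZ, among other valid generating sets.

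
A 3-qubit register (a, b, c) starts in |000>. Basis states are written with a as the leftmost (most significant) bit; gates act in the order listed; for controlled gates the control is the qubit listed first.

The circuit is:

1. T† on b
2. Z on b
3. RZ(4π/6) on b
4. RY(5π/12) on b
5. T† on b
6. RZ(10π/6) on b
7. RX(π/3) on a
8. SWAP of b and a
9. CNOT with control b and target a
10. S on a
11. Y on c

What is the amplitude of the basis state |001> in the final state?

The final state's coefficient on |001> equals (-sqrt(3*sqrt(2) + 6)/8 - 3*sqrt(2 - sqrt(2))/8)*exp(I*pi/3).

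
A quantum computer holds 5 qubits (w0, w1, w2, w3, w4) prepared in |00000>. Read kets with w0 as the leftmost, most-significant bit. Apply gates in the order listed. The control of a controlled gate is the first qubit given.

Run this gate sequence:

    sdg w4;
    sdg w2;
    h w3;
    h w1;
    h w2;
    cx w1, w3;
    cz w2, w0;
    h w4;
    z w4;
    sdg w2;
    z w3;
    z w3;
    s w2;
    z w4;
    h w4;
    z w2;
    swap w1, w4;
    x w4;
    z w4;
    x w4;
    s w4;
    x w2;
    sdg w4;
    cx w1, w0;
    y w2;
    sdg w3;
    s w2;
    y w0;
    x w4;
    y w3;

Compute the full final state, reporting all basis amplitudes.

After the circuit, the state carries amplitude -sqrt(2)/4 on |10000>, sqrt(2)/4 on |10001>, sqrt(2)*I/4 on |10010>, -sqrt(2)*I/4 on |10011>, -sqrt(2)*I/4 on |10100>, sqrt(2)*I/4 on |10101>, -sqrt(2)/4 on |10110>, sqrt(2)/4 on |10111>, and 0 on every other basis state. Key observation: steps 8-15 multiply out to the identity, so the circuit reduces to the remaining gates.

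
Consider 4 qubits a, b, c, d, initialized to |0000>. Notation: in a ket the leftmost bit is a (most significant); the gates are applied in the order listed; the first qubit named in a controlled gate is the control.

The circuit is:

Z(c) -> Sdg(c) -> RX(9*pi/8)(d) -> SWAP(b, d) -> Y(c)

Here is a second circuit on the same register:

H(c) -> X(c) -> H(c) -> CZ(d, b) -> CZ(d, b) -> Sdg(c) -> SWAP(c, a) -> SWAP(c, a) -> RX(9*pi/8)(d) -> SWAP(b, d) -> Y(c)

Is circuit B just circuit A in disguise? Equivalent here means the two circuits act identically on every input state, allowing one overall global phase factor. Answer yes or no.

Yes, they are equivalent — the unitaries differ by at most a global phase.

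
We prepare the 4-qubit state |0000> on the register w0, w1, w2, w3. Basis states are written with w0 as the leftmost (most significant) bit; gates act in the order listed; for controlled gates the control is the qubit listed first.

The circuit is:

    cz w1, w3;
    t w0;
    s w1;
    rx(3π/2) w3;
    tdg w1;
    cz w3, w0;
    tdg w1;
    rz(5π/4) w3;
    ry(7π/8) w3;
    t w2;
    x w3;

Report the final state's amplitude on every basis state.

The resulting statevector has amplitude -sqrt(2)*I*exp(5*I*pi/8)*cos(7*pi/16)/2 - sqrt(2)*exp(-5*I*pi/8)*sin(7*pi/16)/2 on |0000>, sqrt(2)*I*exp(5*I*pi/8)*sin(7*pi/16)/2 - sqrt(2)*exp(-5*I*pi/8)*cos(7*pi/16)/2 on |0001>, and 0 on every other basis state.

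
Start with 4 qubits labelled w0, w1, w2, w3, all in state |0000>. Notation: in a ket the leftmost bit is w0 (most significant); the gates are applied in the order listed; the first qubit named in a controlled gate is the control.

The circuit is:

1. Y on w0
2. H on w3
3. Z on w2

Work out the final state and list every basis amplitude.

The final amplitudes are sqrt(2)*I/2 on |1000>, sqrt(2)*I/2 on |1001>, and 0 on every other basis state.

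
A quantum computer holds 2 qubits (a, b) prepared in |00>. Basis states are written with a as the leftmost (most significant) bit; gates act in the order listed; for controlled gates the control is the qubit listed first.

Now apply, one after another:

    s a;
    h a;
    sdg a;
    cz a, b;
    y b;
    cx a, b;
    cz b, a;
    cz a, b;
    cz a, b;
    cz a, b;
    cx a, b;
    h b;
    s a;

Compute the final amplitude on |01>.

The final state's coefficient on |01> equals -I/2.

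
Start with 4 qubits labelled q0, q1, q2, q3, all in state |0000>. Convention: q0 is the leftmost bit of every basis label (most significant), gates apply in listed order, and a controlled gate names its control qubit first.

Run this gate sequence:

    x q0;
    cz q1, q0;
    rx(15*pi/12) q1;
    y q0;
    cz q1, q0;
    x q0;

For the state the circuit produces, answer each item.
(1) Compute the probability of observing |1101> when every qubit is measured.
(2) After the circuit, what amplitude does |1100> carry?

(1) Outcome |1101> occurs with probability 0.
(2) The amplitude on |1100> is -sqrt(sqrt(2) + 2)/2.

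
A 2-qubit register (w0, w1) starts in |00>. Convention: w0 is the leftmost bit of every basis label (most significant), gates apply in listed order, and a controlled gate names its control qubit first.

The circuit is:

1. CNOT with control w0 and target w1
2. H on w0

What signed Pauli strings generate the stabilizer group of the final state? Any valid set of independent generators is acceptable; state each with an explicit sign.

The stabilizer group can be generated by +XI, +IZ, among other valid generating sets.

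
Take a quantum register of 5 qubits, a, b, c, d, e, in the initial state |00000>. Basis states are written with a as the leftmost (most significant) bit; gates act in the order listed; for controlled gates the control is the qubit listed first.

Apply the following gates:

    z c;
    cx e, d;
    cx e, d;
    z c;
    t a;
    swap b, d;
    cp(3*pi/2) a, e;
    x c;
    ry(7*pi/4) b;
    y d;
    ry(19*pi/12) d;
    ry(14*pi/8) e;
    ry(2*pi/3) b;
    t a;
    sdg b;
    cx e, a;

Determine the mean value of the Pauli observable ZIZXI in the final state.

In the final state, ZIZXI has expectation -sqrt(3)/4 - 1/4. Key observation: gates 1-4 undo each other exactly, leaving only the rest of the circuit to track.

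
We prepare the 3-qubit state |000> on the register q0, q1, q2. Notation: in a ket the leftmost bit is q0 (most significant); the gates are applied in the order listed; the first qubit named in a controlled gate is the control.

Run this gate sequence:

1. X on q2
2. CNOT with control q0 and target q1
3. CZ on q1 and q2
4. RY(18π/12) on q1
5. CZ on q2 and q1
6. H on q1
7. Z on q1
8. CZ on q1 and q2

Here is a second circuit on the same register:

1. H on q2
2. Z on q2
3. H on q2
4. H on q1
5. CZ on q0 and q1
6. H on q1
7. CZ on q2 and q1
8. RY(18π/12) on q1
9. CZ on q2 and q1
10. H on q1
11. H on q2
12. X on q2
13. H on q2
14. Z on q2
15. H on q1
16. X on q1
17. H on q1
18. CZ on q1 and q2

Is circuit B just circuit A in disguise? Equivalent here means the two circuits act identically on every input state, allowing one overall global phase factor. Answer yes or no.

Yes — the two circuits implement the same unitary up to a global phase.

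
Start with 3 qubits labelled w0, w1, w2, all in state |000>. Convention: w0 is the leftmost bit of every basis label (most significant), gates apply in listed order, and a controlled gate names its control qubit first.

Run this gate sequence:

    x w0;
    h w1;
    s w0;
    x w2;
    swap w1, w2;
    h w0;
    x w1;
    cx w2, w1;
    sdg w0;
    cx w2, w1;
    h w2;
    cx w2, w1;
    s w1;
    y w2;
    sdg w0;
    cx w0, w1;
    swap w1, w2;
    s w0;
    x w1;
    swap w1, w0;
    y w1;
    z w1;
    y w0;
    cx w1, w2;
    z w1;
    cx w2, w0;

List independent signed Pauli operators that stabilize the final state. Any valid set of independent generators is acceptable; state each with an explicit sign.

One valid set of independent stabilizer generators is +IYI, +ZII, -IIZ (any independent generating set of the same group is equally correct).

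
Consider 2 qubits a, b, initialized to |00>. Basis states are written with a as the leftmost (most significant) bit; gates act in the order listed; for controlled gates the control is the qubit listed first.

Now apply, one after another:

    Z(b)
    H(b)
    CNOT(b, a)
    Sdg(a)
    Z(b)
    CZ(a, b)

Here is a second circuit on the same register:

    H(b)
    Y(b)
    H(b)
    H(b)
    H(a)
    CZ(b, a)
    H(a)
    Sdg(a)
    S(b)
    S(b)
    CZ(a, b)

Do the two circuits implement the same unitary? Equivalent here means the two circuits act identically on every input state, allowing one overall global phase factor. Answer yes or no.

No — the two circuits implement different unitaries, even allowing a global phase.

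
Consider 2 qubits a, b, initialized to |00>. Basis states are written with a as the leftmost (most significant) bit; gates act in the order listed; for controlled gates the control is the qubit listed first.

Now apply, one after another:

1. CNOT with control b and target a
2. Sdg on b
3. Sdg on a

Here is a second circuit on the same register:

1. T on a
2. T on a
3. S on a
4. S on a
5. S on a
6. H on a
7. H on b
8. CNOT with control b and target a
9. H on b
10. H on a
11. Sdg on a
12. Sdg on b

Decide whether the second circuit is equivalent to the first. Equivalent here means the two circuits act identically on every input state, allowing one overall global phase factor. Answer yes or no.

No, they are not equivalent — no single phase factor reconciles the two unitaries.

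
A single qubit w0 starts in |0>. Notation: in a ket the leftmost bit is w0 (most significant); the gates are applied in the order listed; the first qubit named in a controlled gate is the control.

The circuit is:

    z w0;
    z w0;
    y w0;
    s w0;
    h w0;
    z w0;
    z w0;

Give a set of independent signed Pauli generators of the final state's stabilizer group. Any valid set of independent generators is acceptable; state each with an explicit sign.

One valid set of independent stabilizer generators is -X (any independent generating set of the same group is equally correct).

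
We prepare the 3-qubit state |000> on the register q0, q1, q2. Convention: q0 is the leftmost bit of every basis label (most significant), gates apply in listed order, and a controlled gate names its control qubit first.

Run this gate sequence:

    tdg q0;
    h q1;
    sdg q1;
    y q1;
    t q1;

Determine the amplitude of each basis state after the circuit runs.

The resulting statevector has amplitude -sqrt(2)/2 on |000>, sqrt(2)*exp(3*I*pi/4)/2 on |010>, and 0 on every other basis state.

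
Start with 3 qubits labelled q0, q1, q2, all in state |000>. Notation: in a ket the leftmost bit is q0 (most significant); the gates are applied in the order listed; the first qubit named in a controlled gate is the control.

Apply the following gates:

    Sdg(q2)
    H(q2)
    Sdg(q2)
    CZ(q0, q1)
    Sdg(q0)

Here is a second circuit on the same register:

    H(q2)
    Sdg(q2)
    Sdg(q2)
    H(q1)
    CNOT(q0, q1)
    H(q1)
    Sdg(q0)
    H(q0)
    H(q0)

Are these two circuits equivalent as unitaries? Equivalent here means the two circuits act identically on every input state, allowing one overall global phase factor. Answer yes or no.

No, they are not equivalent — no single phase factor reconciles the two unitaries.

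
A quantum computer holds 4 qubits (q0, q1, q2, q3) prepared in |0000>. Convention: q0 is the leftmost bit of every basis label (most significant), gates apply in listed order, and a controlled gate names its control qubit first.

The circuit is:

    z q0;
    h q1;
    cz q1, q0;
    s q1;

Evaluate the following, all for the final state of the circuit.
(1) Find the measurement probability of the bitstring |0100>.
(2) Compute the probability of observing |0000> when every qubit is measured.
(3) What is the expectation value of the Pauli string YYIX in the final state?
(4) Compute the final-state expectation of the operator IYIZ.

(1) The probability of measuring |0100> is 1/2.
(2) The probability of measuring |0000> is 1/2.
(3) The observable YYIX averages to 0.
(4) In the final state, IYIZ has expectation 1.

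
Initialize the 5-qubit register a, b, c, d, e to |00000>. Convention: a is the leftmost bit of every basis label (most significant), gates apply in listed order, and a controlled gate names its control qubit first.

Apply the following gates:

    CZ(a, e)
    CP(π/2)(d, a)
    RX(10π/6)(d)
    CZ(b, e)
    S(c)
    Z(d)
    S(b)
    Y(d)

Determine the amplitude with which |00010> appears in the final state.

The amplitude on |00010> is -sqrt(3)*I/2.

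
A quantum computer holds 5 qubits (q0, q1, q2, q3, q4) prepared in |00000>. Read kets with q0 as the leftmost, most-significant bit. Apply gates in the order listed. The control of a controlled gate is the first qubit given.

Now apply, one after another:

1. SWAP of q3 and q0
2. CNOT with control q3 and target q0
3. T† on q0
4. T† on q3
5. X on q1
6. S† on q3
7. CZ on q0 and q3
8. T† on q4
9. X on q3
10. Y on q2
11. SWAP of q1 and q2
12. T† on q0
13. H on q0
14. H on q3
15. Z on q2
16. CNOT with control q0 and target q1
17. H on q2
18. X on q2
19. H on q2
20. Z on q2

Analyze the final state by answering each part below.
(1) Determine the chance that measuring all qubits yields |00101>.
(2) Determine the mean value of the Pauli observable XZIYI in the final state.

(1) The probability of measuring |00101> is 0.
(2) The expectation value of XZIYI is 0.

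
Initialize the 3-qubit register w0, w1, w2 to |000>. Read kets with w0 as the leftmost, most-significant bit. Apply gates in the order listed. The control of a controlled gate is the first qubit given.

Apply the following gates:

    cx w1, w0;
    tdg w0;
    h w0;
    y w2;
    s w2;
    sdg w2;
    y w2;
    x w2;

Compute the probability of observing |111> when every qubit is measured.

A full measurement returns |111> with probability 0. Key observation: gates 4-7 undo each other exactly, leaving only the rest of the circuit to track.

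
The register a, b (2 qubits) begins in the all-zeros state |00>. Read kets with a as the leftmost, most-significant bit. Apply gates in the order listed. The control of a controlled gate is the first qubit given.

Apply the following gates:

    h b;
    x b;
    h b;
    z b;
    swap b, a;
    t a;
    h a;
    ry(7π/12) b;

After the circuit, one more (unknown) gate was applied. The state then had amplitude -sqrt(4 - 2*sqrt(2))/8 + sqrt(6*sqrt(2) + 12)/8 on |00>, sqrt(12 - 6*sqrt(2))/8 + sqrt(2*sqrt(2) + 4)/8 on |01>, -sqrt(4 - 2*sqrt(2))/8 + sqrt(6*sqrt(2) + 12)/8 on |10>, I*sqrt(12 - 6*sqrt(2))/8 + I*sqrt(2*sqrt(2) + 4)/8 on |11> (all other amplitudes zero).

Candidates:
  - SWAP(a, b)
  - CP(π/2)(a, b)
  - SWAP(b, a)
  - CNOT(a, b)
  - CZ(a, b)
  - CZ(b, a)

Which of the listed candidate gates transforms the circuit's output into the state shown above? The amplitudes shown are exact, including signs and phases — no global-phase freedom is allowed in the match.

The unique candidate consistent with the amplitudes is CP(π/2)(a, b). Key observation: gates 1-4 undo each other exactly, leaving only the rest of the circuit to track.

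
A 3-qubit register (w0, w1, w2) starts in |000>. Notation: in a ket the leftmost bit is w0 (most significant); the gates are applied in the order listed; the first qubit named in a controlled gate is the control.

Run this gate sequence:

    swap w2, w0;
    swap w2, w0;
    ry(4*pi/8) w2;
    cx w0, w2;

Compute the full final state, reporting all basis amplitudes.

After the circuit, the state carries amplitude sqrt(2)/2 on |000>, sqrt(2)/2 on |001>, and 0 on every other basis state. Key observation: the block from step 1 through step 2 cancels to the identity and can be dropped.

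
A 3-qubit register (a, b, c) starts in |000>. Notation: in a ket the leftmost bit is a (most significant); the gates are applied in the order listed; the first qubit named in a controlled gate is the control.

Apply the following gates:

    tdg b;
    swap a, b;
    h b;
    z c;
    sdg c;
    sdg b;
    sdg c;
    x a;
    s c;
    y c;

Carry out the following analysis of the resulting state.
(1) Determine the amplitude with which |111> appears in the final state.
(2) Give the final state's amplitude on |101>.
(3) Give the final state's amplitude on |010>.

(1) The final state's coefficient on |111> equals sqrt(2)/2.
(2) |101> carries amplitude sqrt(2)*I/2 in the final state.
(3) The amplitude on |010> is 0.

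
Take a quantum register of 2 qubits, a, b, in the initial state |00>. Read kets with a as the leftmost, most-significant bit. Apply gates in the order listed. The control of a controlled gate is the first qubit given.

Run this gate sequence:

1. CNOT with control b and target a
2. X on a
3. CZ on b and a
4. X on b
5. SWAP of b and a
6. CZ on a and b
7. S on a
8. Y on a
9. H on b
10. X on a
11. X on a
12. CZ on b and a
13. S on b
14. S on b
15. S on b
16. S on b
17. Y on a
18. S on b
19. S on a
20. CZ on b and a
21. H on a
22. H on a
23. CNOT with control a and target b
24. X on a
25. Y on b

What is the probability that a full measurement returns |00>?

A full measurement returns |00> with probability 1/2. Key observation: steps 13-16 multiply out to the identity, so the circuit reduces to the remaining gates.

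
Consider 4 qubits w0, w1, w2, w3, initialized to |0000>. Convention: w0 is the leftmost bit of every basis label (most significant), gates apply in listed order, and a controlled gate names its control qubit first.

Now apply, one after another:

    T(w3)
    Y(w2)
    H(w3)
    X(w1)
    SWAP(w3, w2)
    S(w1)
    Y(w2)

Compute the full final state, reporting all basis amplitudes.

After the circuit, the state carries amplitude sqrt(2)*I/2 on |0101>, -sqrt(2)*I/2 on |0111>, and 0 on every other basis state.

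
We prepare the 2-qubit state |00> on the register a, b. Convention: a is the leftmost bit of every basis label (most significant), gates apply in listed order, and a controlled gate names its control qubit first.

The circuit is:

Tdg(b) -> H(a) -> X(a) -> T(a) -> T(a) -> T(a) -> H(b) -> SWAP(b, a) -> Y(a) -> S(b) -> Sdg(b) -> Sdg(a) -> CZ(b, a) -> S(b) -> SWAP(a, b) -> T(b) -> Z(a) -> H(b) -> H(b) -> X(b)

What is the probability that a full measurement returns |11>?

Outcome |11> occurs with probability 1/4. Key observation: steps 18-19 multiply out to the identity, so the circuit reduces to the remaining gates.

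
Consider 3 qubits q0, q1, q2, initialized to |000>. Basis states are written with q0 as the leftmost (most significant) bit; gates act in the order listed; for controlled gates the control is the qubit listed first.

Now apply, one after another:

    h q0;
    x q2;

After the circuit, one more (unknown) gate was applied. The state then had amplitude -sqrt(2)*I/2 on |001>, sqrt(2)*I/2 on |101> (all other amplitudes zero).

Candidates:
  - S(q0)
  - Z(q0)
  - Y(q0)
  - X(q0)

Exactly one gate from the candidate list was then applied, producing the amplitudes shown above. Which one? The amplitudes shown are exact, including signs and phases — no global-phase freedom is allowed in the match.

The applied gate was Y(q0).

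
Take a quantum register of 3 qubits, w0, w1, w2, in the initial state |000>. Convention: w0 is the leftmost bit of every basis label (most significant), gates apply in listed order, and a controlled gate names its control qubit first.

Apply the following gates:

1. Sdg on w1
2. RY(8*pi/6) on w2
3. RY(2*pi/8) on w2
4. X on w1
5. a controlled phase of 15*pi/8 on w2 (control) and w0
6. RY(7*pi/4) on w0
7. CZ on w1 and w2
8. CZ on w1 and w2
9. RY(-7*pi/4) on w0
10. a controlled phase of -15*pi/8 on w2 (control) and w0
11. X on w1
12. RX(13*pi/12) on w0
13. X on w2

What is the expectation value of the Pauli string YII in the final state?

The expectation value of YII is -sqrt(2)/4 + sqrt(6)/4. Key observation: gates 4-11 undo each other exactly, leaving only the rest of the circuit to track.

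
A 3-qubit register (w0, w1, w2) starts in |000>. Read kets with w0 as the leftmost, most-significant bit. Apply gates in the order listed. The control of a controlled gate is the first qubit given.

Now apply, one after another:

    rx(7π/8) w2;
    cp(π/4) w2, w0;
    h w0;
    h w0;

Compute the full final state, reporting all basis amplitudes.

The final amplitudes are cos(7*pi/16) on |000>, -I*cos(pi/16) on |001>, and 0 on every other basis state. Key observation: gates 3-4 undo each other exactly, leaving only the rest of the circuit to track.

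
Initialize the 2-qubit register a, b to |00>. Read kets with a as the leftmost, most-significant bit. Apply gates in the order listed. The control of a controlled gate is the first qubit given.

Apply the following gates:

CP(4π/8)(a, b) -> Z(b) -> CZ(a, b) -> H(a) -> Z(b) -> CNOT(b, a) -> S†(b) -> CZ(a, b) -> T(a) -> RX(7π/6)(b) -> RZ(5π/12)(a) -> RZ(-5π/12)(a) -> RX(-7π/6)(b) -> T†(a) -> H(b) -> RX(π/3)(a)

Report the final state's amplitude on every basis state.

After the circuit, the state carries amplitude sqrt(3)/4 - I/4 on |00>, sqrt(3)/4 - I/4 on |01>, sqrt(3)/4 - I/4 on |10>, sqrt(3)/4 - I/4 on |11>. Key observation: the block from step 9 through step 14 cancels to the identity and can be dropped.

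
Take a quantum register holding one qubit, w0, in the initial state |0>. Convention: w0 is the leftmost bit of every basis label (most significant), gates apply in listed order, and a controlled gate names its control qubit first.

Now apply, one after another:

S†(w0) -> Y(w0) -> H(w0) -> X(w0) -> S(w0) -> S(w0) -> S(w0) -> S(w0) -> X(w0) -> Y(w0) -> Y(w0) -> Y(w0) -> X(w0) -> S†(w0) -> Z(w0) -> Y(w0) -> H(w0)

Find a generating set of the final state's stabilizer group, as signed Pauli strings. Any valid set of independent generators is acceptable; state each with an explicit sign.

The stabilizer group can be generated by -Y, among other valid generating sets.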